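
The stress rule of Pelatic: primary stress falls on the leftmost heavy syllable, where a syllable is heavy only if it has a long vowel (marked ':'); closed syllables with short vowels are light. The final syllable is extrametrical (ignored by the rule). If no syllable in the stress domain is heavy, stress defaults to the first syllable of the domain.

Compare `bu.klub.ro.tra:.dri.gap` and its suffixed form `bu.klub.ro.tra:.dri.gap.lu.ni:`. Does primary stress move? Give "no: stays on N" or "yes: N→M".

Base `bu.klub.ro.tra:.dri.gap` (6 syllables):
  The final syllable (6, gap) is extrametrical; the stress domain is syllables 1–5.
  Weights: 1 bu L, 2 klub L, 3 ro L, 4 tra: H, 5 dri L.
  Heavy syllables in the domain: 4. The leftmost is syllable 4 (tra:).
  → primary stress on syllable 4.
Suffixed `bu.klub.ro.tra:.dri.gap.lu.ni:` (8 syllables):
  The final syllable (8, ni:) is extrametrical; the stress domain is syllables 1–7.
  Weights: 1 bu L, 2 klub L, 3 ro L, 4 tra: H, 5 dri L, 6 gap L, 7 lu L.
  Heavy syllables in the domain: 4. The leftmost is syllable 4 (tra:).
  → primary stress on syllable 4.

no: stays on 4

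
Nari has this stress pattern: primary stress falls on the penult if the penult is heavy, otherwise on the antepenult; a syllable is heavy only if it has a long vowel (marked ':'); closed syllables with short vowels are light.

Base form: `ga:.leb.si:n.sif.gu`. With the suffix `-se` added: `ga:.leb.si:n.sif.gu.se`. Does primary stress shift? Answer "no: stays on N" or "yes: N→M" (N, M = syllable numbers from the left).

Base `ga:.leb.si:n.sif.gu` (5 syllables):
  Weights: 3 si:n H, 4 sif L, 5 gu L.
  The penult (syllable 4, sif) is light, so stress falls on the antepenult (syllable 3, si:n).
  → primary stress on syllable 3.
Suffixed `ga:.leb.si:n.sif.gu.se` (6 syllables):
  Weights: 4 sif L, 5 gu L, 6 se L.
  The penult (syllable 5, gu) is light, so stress falls on the antepenult (syllable 4, sif).
  → primary stress on syllable 4.

yes: 3→4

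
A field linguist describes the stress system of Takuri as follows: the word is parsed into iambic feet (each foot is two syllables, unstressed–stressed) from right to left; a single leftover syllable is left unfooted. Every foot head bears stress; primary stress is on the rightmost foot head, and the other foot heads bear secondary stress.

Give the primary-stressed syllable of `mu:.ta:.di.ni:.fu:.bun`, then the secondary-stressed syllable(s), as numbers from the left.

primary 6, secondary 2, 4

Parse right to left into iambic (σˈσ) feet: (mu:.ˈta:) (di.ˈni:) (fu:.ˈbun).
Foot heads (stressed positions): 2, 4, 6.
End Rule Rightmost: primary stress on the rightmost head = syllable 6.
Secondary stress on 2, 4: mu:.ˌta:.di.ˌni:.fu:.ˈbun.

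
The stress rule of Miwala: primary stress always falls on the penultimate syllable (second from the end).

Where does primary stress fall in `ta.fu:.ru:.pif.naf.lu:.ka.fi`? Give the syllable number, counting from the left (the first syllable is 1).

The word has 8 syllables; the penultimate syllable (second from the end) is syllable 7 (ka).
Primary stress: syllable 7 → ta.fu:.ru:.pif.naf.lu:.ˈka.fi.

7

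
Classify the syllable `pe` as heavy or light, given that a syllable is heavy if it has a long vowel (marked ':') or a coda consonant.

light

`pe`: short vowel, open (no coda). Short vowel, open → light.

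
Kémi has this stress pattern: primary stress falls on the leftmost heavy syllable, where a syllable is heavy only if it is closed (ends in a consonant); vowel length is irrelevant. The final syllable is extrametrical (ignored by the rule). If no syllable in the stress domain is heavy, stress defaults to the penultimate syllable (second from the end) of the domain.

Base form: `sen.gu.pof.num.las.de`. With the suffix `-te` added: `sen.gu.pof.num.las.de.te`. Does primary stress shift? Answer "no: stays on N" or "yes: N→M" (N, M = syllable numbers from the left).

Base `sen.gu.pof.num.las.de` (6 syllables):
  The final syllable (6, de) is extrametrical; the stress domain is syllables 1–5.
  Weights: 1 sen H, 2 gu L, 3 pof H, 4 num H, 5 las H.
  Heavy syllables in the domain: 1, 3, 4, 5. The leftmost is syllable 1 (sen).
  → primary stress on syllable 1.
Suffixed `sen.gu.pof.num.las.de.te` (7 syllables):
  The final syllable (7, te) is extrametrical; the stress domain is syllables 1–6.
  Weights: 1 sen H, 2 gu L, 3 pof H, 4 num H, 5 las H, 6 de L.
  Heavy syllables in the domain: 1, 3, 4, 5. The leftmost is syllable 1 (sen).
  → primary stress on syllable 1.

no: stays on 1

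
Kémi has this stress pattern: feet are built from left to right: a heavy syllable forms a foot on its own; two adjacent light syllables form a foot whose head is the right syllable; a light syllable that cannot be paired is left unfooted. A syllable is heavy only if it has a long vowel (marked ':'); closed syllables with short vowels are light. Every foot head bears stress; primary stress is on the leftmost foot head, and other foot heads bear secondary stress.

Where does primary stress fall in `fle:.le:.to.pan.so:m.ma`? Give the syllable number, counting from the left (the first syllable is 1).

Weights: 1 fle: H, 2 le: H, 3 to L, 4 pan L, 5 so:m H, 6 ma L.
Parse left to right (heavy = foot alone; LL = one foot; stranded L unfooted): (ˈfle:) (ˈle:) (to.ˈpan) (ˈso:m) ma.
Foot heads: 1, 2, 4, 5.
Primary stress on the leftmost head = syllable 1.
Primary stress: syllable 1 → ˈfle:.le:.to.pan.so:m.ma.

1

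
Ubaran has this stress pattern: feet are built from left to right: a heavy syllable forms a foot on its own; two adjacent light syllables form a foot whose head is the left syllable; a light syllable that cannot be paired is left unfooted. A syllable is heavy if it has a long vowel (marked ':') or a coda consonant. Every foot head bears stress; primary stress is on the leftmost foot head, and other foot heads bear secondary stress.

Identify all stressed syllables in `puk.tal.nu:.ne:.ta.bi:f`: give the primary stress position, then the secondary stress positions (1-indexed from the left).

Weights: 1 puk H, 2 tal H, 3 nu: H, 4 ne: H, 5 ta L, 6 bi:f H.
Parse left to right (heavy = foot alone; LL = one foot; stranded L unfooted): (ˈpuk) (ˈtal) (ˈnu:) (ˈne:) ta (ˈbi:f).
Foot heads: 1, 2, 3, 4, 6.
Primary stress on the leftmost head = syllable 1.
Secondary stress on 2, 3, 4, 6: ˈpuk.ˌtal.ˌnu:.ˌne:.ta.ˌbi:f.

primary 1, secondary 2, 3, 4, 6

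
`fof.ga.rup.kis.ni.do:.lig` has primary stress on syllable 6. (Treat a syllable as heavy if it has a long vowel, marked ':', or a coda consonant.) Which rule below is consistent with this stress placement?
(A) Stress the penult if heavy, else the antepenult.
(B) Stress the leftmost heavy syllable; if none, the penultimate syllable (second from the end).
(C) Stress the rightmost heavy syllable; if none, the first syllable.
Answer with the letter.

A

Rule A → syllable 6 ✓.
Rule B → syllable 1 (observed: 6).
Rule C → syllable 7 (observed: 6).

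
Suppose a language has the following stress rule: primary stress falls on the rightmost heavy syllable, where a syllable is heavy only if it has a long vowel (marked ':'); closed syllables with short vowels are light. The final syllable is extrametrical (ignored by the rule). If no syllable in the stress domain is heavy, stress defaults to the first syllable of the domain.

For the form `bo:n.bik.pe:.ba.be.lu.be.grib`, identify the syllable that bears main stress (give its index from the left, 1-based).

The final syllable (8, grib) is extrametrical; the stress domain is syllables 1–7.
Weights: 1 bo:n H, 2 bik L, 3 pe: H, 4 ba L, 5 be L, 6 lu L, 7 be L.
Heavy syllables in the domain: 1, 3. The rightmost is syllable 3 (pe:).
Primary stress: syllable 3 → bo:n.bik.ˈpe:.ba.be.lu.be.grib.

3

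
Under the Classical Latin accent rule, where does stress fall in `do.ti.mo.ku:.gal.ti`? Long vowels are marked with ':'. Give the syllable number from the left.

5

Classical Latin: stress the penult if heavy (long vowel or closed), else the antepenult.
Weights: 4 ku: H, 5 gal H, 6 ti L.
The penult (syllable 5, gal) is heavy, so it takes stress.
Stress on syllable 5: do.ti.mo.ku:.ˈgal.ti.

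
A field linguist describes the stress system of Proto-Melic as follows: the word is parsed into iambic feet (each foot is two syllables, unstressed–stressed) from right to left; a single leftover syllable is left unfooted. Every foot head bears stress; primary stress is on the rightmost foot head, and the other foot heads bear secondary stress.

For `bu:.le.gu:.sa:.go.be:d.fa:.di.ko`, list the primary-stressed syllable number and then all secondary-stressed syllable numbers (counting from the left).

Parse right to left into iambic (σˈσ) feet: bu: (le.ˈgu:) (sa:.ˈgo) (be:d.ˈfa:) (di.ˈko). Syllable 1 is left unfooted.
Foot heads (stressed positions): 3, 5, 7, 9.
End Rule Rightmost: primary stress on the rightmost head = syllable 9.
Secondary stress on 3, 5, 7: bu:.le.ˌgu:.sa:.ˌgo.be:d.ˌfa:.di.ˈko.

primary 9, secondary 3, 5, 7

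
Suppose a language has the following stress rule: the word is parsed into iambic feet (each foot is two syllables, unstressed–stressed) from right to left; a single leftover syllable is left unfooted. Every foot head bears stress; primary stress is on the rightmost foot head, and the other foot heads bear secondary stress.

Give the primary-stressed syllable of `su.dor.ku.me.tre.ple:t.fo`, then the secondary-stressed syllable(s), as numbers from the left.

primary 7, secondary 3, 5

Parse right to left into iambic (σˈσ) feet: su (dor.ˈku) (me.ˈtre) (ple:t.ˈfo). Syllable 1 is left unfooted.
Foot heads (stressed positions): 3, 5, 7.
End Rule Rightmost: primary stress on the rightmost head = syllable 7.
Secondary stress on 3, 5: su.dor.ˌku.me.ˌtre.ple:t.ˈfo.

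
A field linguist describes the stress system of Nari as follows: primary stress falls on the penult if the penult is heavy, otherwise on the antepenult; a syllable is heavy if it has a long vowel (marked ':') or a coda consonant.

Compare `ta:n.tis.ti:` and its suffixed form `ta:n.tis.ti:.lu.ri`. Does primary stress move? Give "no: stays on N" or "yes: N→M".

yes: 2→3

Base `ta:n.tis.ti:` (3 syllables):
  Weights: 1 ta:n H, 2 tis H, 3 ti: H.
  The penult (syllable 2, tis) is heavy, so it takes stress.
  → primary stress on syllable 2.
Suffixed `ta:n.tis.ti:.lu.ri` (5 syllables):
  Weights: 3 ti: H, 4 lu L, 5 ri L.
  The penult (syllable 4, lu) is light, so stress falls on the antepenult (syllable 3, ti:).
  → primary stress on syllable 3.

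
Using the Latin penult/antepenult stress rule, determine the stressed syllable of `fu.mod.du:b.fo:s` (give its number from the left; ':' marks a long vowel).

Classical Latin: stress the penult if heavy (long vowel or closed), else the antepenult.
Weights: 2 mod H, 3 du:b H, 4 fo:s H.
The penult (syllable 3, du:b) is heavy, so it takes stress.
Stress on syllable 3: fu.mod.ˈdu:b.fo:s.

3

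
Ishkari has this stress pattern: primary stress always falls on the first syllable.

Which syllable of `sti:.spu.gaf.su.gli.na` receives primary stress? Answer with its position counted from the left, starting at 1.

The word has 6 syllables; the first syllable is syllable 1 (sti:).
Primary stress: syllable 1 → ˈsti:.spu.gaf.su.gli.na.

1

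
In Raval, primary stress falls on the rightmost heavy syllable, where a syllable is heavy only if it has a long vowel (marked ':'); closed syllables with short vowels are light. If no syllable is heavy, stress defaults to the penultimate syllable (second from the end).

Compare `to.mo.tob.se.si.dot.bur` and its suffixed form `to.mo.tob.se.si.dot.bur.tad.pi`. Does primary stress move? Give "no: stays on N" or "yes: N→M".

yes: 6→8

Base `to.mo.tob.se.si.dot.bur` (7 syllables):
  Weights: 1 to L, 2 mo L, 3 tob L, 4 se L, 5 si L, 6 dot L, 7 bur L.
  No heavy syllable in the domain; default to the penultimate syllable (second from the end) = syllable 6.
  → primary stress on syllable 6.
Suffixed `to.mo.tob.se.si.dot.bur.tad.pi` (9 syllables):
  Weights: 1 to L, 2 mo L, 3 tob L, 4 se L, 5 si L, 6 dot L, 7 bur L, 8 tad L, 9 pi L.
  No heavy syllable in the domain; default to the penultimate syllable (second from the end) = syllable 8.
  → primary stress on syllable 8.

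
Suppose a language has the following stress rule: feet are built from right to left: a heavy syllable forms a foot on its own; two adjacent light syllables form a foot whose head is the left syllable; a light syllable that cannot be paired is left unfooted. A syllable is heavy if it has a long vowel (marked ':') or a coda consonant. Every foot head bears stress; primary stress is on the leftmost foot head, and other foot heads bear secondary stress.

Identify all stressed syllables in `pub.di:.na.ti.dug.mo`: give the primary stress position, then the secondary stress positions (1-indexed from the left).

Weights: 1 pub H, 2 di: H, 3 na L, 4 ti L, 5 dug H, 6 mo L.
Parse right to left (heavy = foot alone; LL = one foot; stranded L unfooted): (ˈpub) (ˈdi:) (ˈna.ti) (ˈdug) mo.
Foot heads: 1, 2, 3, 5.
Primary stress on the leftmost head = syllable 1.
Secondary stress on 2, 3, 5: ˈpub.ˌdi:.ˌna.ti.ˌdug.mo.

primary 1, secondary 2, 3, 5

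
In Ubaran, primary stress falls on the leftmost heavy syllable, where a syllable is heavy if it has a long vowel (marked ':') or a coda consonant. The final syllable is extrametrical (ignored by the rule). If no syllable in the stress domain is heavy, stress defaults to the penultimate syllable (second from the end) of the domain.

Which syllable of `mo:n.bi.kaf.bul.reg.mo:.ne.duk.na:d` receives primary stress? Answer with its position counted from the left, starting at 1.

The final syllable (9, na:d) is extrametrical; the stress domain is syllables 1–8.
Weights: 1 mo:n H, 2 bi L, 3 kaf H, 4 bul H, 5 reg H, 6 mo: H, 7 ne L, 8 duk H.
Heavy syllables in the domain: 1, 3, 4, 5, 6, 8. The leftmost is syllable 1 (mo:n).
Primary stress: syllable 1 → ˈmo:n.bi.kaf.bul.reg.mo:.ne.duk.na:d.

1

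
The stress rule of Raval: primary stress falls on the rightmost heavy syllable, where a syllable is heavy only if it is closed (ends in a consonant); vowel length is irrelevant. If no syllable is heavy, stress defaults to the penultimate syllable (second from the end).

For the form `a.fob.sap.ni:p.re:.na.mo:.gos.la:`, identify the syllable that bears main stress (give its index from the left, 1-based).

8

Weights: 1 a L, 2 fob H, 3 sap H, 4 ni:p H, 5 re: L, 6 na L, 7 mo: L, 8 gos H, 9 la: L.
Heavy syllables in the domain: 2, 3, 4, 8. The rightmost is syllable 8 (gos).
Primary stress: syllable 8 → a.fob.sap.ni:p.re:.na.mo:.ˈgos.la:.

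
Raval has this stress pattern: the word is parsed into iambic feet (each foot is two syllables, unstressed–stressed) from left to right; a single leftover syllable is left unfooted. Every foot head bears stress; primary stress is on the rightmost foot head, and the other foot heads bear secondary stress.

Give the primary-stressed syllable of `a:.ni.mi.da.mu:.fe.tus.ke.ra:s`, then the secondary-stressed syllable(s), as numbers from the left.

primary 8, secondary 2, 4, 6

Parse left to right into iambic (σˈσ) feet: (a:.ˈni) (mi.ˈda) (mu:.ˈfe) (tus.ˈke) ra:s. Syllable 9 is left unfooted.
Foot heads (stressed positions): 2, 4, 6, 8.
End Rule Rightmost: primary stress on the rightmost head = syllable 8.
Secondary stress on 2, 4, 6: a:.ˌni.mi.ˌda.mu:.ˌfe.tus.ˈke.ra:s.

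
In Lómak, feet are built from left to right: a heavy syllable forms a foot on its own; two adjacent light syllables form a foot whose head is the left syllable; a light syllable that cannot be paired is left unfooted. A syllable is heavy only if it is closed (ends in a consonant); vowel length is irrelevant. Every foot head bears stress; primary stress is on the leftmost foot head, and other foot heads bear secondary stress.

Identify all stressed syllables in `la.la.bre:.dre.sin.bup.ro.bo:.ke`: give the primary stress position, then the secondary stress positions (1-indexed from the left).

Weights: 1 la L, 2 la L, 3 bre: L, 4 dre L, 5 sin H, 6 bup H, 7 ro L, 8 bo: L, 9 ke L.
Parse left to right (heavy = foot alone; LL = one foot; stranded L unfooted): (ˈla.la) (ˈbre:.dre) (ˈsin) (ˈbup) (ˈro.bo:) ke.
Foot heads: 1, 3, 5, 6, 7.
Primary stress on the leftmost head = syllable 1.
Secondary stress on 3, 5, 6, 7: ˈla.la.ˌbre:.dre.ˌsin.ˌbup.ˌro.bo:.ke.

primary 1, secondary 3, 5, 6, 7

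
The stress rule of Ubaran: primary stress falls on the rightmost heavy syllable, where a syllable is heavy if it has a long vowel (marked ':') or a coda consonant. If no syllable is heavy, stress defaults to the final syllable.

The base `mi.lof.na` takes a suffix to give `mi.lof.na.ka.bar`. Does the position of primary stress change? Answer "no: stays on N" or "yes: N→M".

yes: 2→5

Base `mi.lof.na` (3 syllables):
  Weights: 1 mi L, 2 lof H, 3 na L.
  Heavy syllables in the domain: 2. The rightmost is syllable 2 (lof).
  → primary stress on syllable 2.
Suffixed `mi.lof.na.ka.bar` (5 syllables):
  Weights: 1 mi L, 2 lof H, 3 na L, 4 ka L, 5 bar H.
  Heavy syllables in the domain: 2, 5. The rightmost is syllable 5 (bar).
  → primary stress on syllable 5.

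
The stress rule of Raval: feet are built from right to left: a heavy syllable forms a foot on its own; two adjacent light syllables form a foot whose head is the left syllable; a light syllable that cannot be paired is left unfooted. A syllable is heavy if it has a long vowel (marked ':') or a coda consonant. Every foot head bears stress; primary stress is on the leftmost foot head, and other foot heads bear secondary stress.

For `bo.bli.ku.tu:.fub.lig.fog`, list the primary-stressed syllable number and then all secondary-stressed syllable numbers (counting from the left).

primary 2, secondary 4, 5, 6, 7

Weights: 1 bo L, 2 bli L, 3 ku L, 4 tu: H, 5 fub H, 6 lig H, 7 fog H.
Parse right to left (heavy = foot alone; LL = one foot; stranded L unfooted): bo (ˈbli.ku) (ˈtu:) (ˈfub) (ˈlig) (ˈfog).
Foot heads: 2, 4, 5, 6, 7.
Primary stress on the leftmost head = syllable 2.
Secondary stress on 4, 5, 6, 7: bo.ˈbli.ku.ˌtu:.ˌfub.ˌlig.ˌfog.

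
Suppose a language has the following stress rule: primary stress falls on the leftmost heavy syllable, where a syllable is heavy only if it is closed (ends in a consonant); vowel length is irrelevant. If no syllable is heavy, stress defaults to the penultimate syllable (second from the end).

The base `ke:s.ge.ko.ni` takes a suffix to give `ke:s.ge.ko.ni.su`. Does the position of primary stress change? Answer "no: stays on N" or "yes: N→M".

no: stays on 1

Base `ke:s.ge.ko.ni` (4 syllables):
  Weights: 1 ke:s H, 2 ge L, 3 ko L, 4 ni L.
  Heavy syllables in the domain: 1. The leftmost is syllable 1 (ke:s).
  → primary stress on syllable 1.
Suffixed `ke:s.ge.ko.ni.su` (5 syllables):
  Weights: 1 ke:s H, 2 ge L, 3 ko L, 4 ni L, 5 su L.
  Heavy syllables in the domain: 1. The leftmost is syllable 1 (ke:s).
  → primary stress on syllable 1.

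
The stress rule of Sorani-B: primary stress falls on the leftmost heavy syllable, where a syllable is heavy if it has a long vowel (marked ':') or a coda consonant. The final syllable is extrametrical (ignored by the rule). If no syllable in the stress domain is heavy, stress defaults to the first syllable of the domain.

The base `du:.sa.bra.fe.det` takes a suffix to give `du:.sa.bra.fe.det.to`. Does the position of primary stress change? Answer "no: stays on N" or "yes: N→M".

no: stays on 1

Base `du:.sa.bra.fe.det` (5 syllables):
  The final syllable (5, det) is extrametrical; the stress domain is syllables 1–4.
  Weights: 1 du: H, 2 sa L, 3 bra L, 4 fe L.
  Heavy syllables in the domain: 1. The leftmost is syllable 1 (du:).
  → primary stress on syllable 1.
Suffixed `du:.sa.bra.fe.det.to` (6 syllables):
  The final syllable (6, to) is extrametrical; the stress domain is syllables 1–5.
  Weights: 1 du: H, 2 sa L, 3 bra L, 4 fe L, 5 det H.
  Heavy syllables in the domain: 1, 5. The leftmost is syllable 1 (du:).
  → primary stress on syllable 1.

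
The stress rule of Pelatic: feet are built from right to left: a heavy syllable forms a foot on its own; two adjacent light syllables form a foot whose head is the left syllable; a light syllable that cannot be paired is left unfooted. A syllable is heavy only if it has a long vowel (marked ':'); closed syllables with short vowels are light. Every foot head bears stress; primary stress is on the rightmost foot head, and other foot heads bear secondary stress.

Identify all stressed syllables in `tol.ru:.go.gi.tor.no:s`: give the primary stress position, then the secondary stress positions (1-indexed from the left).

Weights: 1 tol L, 2 ru: H, 3 go L, 4 gi L, 5 tor L, 6 no:s H.
Parse right to left (heavy = foot alone; LL = one foot; stranded L unfooted): tol (ˈru:) go (ˈgi.tor) (ˈno:s).
Foot heads: 2, 4, 6.
Primary stress on the rightmost head = syllable 6.
Secondary stress on 2, 4: tol.ˌru:.go.ˌgi.tor.ˈno:s.

primary 6, secondary 2, 4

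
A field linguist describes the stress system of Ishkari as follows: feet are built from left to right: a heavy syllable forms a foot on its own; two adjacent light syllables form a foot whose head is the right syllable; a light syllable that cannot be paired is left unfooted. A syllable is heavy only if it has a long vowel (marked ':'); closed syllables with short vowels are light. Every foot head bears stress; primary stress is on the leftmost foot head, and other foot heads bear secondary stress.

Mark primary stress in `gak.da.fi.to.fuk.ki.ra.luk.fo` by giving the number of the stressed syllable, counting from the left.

Weights: 1 gak L, 2 da L, 3 fi L, 4 to L, 5 fuk L, 6 ki L, 7 ra L, 8 luk L, 9 fo L.
Parse left to right (heavy = foot alone; LL = one foot; stranded L unfooted): (gak.ˈda) (fi.ˈto) (fuk.ˈki) (ra.ˈluk) fo.
Foot heads: 2, 4, 6, 8.
Primary stress on the leftmost head = syllable 2.
Primary stress: syllable 2 → gak.ˈda.fi.to.fuk.ki.ra.luk.fo.

2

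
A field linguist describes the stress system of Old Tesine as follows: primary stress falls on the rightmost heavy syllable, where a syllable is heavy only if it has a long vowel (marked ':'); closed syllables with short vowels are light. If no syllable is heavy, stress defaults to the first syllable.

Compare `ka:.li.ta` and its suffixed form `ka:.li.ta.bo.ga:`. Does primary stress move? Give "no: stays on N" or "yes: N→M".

Base `ka:.li.ta` (3 syllables):
  Weights: 1 ka: H, 2 li L, 3 ta L.
  Heavy syllables in the domain: 1. The rightmost is syllable 1 (ka:).
  → primary stress on syllable 1.
Suffixed `ka:.li.ta.bo.ga:` (5 syllables):
  Weights: 1 ka: H, 2 li L, 3 ta L, 4 bo L, 5 ga: H.
  Heavy syllables in the domain: 1, 5. The rightmost is syllable 5 (ga:).
  → primary stress on syllable 5.

yes: 1→5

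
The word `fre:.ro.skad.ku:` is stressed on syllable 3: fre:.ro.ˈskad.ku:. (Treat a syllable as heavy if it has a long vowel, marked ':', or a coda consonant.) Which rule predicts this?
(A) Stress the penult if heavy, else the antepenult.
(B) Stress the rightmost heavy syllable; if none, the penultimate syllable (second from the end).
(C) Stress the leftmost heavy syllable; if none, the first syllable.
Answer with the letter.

Rule A → syllable 3 ✓.
Rule B → syllable 4 (observed: 3).
Rule C → syllable 1 (observed: 3).

A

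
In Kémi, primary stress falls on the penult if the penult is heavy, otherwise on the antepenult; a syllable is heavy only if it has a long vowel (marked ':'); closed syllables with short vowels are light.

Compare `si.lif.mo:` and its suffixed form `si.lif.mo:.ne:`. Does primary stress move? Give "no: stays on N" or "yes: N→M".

yes: 1→3

Base `si.lif.mo:` (3 syllables):
  Weights: 1 si L, 2 lif L, 3 mo: H.
  The penult (syllable 2, lif) is light, so stress falls on the antepenult (syllable 1, si).
  → primary stress on syllable 1.
Suffixed `si.lif.mo:.ne:` (4 syllables):
  Weights: 2 lif L, 3 mo: H, 4 ne: H.
  The penult (syllable 3, mo:) is heavy, so it takes stress.
  → primary stress on syllable 3.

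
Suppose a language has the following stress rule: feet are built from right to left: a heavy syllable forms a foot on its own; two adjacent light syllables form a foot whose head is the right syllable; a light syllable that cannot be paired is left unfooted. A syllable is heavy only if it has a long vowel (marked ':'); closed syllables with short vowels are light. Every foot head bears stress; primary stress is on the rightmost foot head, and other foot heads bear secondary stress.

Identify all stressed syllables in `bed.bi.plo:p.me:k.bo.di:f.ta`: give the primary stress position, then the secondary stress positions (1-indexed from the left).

Weights: 1 bed L, 2 bi L, 3 plo:p H, 4 me:k H, 5 bo L, 6 di:f H, 7 ta L.
Parse right to left (heavy = foot alone; LL = one foot; stranded L unfooted): (bed.ˈbi) (ˈplo:p) (ˈme:k) bo (ˈdi:f) ta.
Foot heads: 2, 3, 4, 6.
Primary stress on the rightmost head = syllable 6.
Secondary stress on 2, 3, 4: bed.ˌbi.ˌplo:p.ˌme:k.bo.ˈdi:f.ta.

primary 6, secondary 2, 3, 4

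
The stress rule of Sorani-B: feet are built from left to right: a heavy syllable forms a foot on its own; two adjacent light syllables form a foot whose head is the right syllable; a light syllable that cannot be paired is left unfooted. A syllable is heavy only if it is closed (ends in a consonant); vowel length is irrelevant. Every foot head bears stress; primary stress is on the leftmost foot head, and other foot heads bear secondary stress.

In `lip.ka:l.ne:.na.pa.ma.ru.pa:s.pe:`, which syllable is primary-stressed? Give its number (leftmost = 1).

1

Weights: 1 lip H, 2 ka:l H, 3 ne: L, 4 na L, 5 pa L, 6 ma L, 7 ru L, 8 pa:s H, 9 pe: L.
Parse left to right (heavy = foot alone; LL = one foot; stranded L unfooted): (ˈlip) (ˈka:l) (ne:.ˈna) (pa.ˈma) ru (ˈpa:s) pe:.
Foot heads: 1, 2, 4, 6, 8.
Primary stress on the leftmost head = syllable 1.
Primary stress: syllable 1 → ˈlip.ka:l.ne:.na.pa.ma.ru.pa:s.pe:.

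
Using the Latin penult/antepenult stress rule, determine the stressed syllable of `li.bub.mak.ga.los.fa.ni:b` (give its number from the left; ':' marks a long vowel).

5

Classical Latin: stress the penult if heavy (long vowel or closed), else the antepenult.
Weights: 5 los H, 6 fa L, 7 ni:b H.
The penult (syllable 6, fa) is light, so stress falls on the antepenult (syllable 5, los).
Stress on syllable 5: li.bub.mak.ga.ˈlos.fa.ni:b.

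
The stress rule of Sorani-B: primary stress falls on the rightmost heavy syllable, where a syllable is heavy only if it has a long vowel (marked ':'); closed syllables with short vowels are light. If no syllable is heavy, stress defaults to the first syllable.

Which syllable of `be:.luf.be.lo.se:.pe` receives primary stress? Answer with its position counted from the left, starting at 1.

Weights: 1 be: H, 2 luf L, 3 be L, 4 lo L, 5 se: H, 6 pe L.
Heavy syllables in the domain: 1, 5. The rightmost is syllable 5 (se:).
Primary stress: syllable 5 → be:.luf.be.lo.ˈse:.pe.

5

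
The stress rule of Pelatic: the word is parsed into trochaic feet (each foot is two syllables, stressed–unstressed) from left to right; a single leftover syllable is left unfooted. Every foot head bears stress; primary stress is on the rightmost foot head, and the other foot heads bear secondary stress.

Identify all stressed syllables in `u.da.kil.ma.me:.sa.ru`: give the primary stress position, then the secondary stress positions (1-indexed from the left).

Parse left to right into trochaic (ˈσσ) feet: (ˈu.da) (ˈkil.ma) (ˈme:.sa) ru. Syllable 7 is left unfooted.
Foot heads (stressed positions): 1, 3, 5.
End Rule Rightmost: primary stress on the rightmost head = syllable 5.
Secondary stress on 1, 3: ˌu.da.ˌkil.ma.ˈme:.sa.ru.

primary 5, secondary 1, 3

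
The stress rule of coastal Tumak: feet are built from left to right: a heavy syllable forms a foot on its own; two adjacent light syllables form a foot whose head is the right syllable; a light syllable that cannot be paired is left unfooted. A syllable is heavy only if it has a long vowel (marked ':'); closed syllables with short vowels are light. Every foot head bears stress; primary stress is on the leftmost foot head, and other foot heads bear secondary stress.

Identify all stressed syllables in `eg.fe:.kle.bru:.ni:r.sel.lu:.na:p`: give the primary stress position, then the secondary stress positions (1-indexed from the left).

Weights: 1 eg L, 2 fe: H, 3 kle L, 4 bru: H, 5 ni:r H, 6 sel L, 7 lu: H, 8 na:p H.
Parse left to right (heavy = foot alone; LL = one foot; stranded L unfooted): eg (ˈfe:) kle (ˈbru:) (ˈni:r) sel (ˈlu:) (ˈna:p).
Foot heads: 2, 4, 5, 7, 8.
Primary stress on the leftmost head = syllable 2.
Secondary stress on 4, 5, 7, 8: eg.ˈfe:.kle.ˌbru:.ˌni:r.sel.ˌlu:.ˌna:p.

primary 2, secondary 4, 5, 7, 8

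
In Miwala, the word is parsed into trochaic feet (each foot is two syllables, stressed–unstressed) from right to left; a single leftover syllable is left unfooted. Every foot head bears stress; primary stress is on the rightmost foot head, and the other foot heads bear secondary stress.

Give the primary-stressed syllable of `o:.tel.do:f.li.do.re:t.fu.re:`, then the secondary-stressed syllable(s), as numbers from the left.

primary 7, secondary 1, 3, 5

Parse right to left into trochaic (ˈσσ) feet: (ˈo:.tel) (ˈdo:f.li) (ˈdo.re:t) (ˈfu.re:).
Foot heads (stressed positions): 1, 3, 5, 7.
End Rule Rightmost: primary stress on the rightmost head = syllable 7.
Secondary stress on 1, 3, 5: ˌo:.tel.ˌdo:f.li.ˌdo.re:t.ˈfu.re:.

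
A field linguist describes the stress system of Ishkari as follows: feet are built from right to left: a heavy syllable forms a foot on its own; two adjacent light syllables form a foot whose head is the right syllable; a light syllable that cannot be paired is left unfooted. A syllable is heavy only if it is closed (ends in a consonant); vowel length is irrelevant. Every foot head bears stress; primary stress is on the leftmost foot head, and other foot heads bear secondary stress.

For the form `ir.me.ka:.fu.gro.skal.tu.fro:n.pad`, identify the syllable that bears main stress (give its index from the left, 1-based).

Weights: 1 ir H, 2 me L, 3 ka: L, 4 fu L, 5 gro L, 6 skal H, 7 tu L, 8 fro:n H, 9 pad H.
Parse right to left (heavy = foot alone; LL = one foot; stranded L unfooted): (ˈir) (me.ˈka:) (fu.ˈgro) (ˈskal) tu (ˈfro:n) (ˈpad).
Foot heads: 1, 3, 5, 6, 8, 9.
Primary stress on the leftmost head = syllable 1.
Primary stress: syllable 1 → ˈir.me.ka:.fu.gro.skal.tu.fro:n.pad.

1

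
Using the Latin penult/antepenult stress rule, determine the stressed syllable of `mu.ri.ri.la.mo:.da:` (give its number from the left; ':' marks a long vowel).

5

Classical Latin: stress the penult if heavy (long vowel or closed), else the antepenult.
Weights: 4 la L, 5 mo: H, 6 da: H.
The penult (syllable 5, mo:) is heavy, so it takes stress.
Stress on syllable 5: mu.ri.ri.la.ˈmo:.da:.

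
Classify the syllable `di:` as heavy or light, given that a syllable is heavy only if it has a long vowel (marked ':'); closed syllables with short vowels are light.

heavy

`di:`: long vowel, open (no coda). Long vowel → heavy.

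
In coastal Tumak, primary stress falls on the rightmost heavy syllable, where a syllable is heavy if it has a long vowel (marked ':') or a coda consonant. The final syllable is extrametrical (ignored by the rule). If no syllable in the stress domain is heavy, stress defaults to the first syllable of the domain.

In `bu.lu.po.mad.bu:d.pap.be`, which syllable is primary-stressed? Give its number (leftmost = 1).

6

The final syllable (7, be) is extrametrical; the stress domain is syllables 1–6.
Weights: 1 bu L, 2 lu L, 3 po L, 4 mad H, 5 bu:d H, 6 pap H.
Heavy syllables in the domain: 4, 5, 6. The rightmost is syllable 6 (pap).
Primary stress: syllable 6 → bu.lu.po.mad.bu:d.ˈpap.be.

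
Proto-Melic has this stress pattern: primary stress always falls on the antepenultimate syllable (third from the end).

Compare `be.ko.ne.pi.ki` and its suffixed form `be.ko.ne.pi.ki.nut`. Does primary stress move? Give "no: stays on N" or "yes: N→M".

Base `be.ko.ne.pi.ki` (5 syllables):
  The word has 5 syllables; the antepenultimate syllable (third from the end) is syllable 3 (ne).
  → primary stress on syllable 3.
Suffixed `be.ko.ne.pi.ki.nut` (6 syllables):
  The word has 6 syllables; the antepenultimate syllable (third from the end) is syllable 4 (pi).
  → primary stress on syllable 4.

yes: 3→4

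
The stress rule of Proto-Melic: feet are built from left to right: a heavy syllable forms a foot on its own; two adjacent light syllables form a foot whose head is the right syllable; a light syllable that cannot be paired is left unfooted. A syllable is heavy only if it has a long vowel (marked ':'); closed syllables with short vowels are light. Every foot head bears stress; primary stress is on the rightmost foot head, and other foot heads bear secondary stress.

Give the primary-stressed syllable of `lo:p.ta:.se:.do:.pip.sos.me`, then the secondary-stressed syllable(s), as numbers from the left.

primary 6, secondary 1, 2, 3, 4

Weights: 1 lo:p H, 2 ta: H, 3 se: H, 4 do: H, 5 pip L, 6 sos L, 7 me L.
Parse left to right (heavy = foot alone; LL = one foot; stranded L unfooted): (ˈlo:p) (ˈta:) (ˈse:) (ˈdo:) (pip.ˈsos) me.
Foot heads: 1, 2, 3, 4, 6.
Primary stress on the rightmost head = syllable 6.
Secondary stress on 1, 2, 3, 4: ˌlo:p.ˌta:.ˌse:.ˌdo:.pip.ˈsos.me.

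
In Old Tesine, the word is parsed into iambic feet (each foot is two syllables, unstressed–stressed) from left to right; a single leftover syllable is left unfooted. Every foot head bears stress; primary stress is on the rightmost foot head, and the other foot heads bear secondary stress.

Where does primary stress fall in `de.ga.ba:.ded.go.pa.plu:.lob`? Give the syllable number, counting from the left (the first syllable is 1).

Parse left to right into iambic (σˈσ) feet: (de.ˈga) (ba:.ˈded) (go.ˈpa) (plu:.ˈlob).
Foot heads (stressed positions): 2, 4, 6, 8.
End Rule Rightmost: primary stress on the rightmost head = syllable 8.
Primary stress: syllable 8 → de.ga.ba:.ded.go.pa.plu:.ˈlob.

8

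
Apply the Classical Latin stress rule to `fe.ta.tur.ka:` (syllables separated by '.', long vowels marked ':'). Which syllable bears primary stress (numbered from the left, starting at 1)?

Classical Latin: stress the penult if heavy (long vowel or closed), else the antepenult.
Weights: 2 ta L, 3 tur H, 4 ka: H.
The penult (syllable 3, tur) is heavy, so it takes stress.
Stress on syllable 3: fe.ta.ˈtur.ka:.

3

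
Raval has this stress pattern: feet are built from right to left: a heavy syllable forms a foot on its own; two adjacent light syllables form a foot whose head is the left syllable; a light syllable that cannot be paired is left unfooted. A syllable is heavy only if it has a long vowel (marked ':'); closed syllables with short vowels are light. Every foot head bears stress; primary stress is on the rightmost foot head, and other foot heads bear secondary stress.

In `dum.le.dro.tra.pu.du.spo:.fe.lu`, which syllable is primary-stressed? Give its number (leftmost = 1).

8

Weights: 1 dum L, 2 le L, 3 dro L, 4 tra L, 5 pu L, 6 du L, 7 spo: H, 8 fe L, 9 lu L.
Parse right to left (heavy = foot alone; LL = one foot; stranded L unfooted): (ˈdum.le) (ˈdro.tra) (ˈpu.du) (ˈspo:) (ˈfe.lu).
Foot heads: 1, 3, 5, 7, 8.
Primary stress on the rightmost head = syllable 8.
Primary stress: syllable 8 → dum.le.dro.tra.pu.du.spo:.ˈfe.lu.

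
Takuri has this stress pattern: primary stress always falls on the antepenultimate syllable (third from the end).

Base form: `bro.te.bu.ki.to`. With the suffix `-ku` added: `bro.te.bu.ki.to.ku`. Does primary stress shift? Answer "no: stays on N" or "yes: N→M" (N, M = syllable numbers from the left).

yes: 3→4

Base `bro.te.bu.ki.to` (5 syllables):
  The word has 5 syllables; the antepenultimate syllable (third from the end) is syllable 3 (bu).
  → primary stress on syllable 3.
Suffixed `bro.te.bu.ki.to.ku` (6 syllables):
  The word has 6 syllables; the antepenultimate syllable (third from the end) is syllable 4 (ki).
  → primary stress on syllable 4.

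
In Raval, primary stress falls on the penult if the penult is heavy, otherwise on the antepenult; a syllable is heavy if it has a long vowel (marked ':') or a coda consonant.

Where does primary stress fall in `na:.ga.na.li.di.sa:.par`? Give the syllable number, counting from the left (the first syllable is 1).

Weights: 5 di L, 6 sa: H, 7 par H.
The penult (syllable 6, sa:) is heavy, so it takes stress.
Primary stress: syllable 6 → na:.ga.na.li.di.ˈsa:.par.

6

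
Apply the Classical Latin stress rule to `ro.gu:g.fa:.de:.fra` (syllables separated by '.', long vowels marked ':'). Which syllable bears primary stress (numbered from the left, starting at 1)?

Classical Latin: stress the penult if heavy (long vowel or closed), else the antepenult.
Weights: 3 fa: H, 4 de: H, 5 fra L.
The penult (syllable 4, de:) is heavy, so it takes stress.
Stress on syllable 4: ro.gu:g.fa:.ˈde:.fra.

4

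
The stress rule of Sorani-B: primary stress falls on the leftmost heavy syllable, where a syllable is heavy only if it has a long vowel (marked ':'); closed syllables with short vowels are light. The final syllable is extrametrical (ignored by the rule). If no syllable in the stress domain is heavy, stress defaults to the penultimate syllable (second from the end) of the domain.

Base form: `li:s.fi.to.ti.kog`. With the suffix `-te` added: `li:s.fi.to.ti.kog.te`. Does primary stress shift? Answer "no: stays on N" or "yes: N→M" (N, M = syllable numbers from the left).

Base `li:s.fi.to.ti.kog` (5 syllables):
  The final syllable (5, kog) is extrametrical; the stress domain is syllables 1–4.
  Weights: 1 li:s H, 2 fi L, 3 to L, 4 ti L.
  Heavy syllables in the domain: 1. The leftmost is syllable 1 (li:s).
  → primary stress on syllable 1.
Suffixed `li:s.fi.to.ti.kog.te` (6 syllables):
  The final syllable (6, te) is extrametrical; the stress domain is syllables 1–5.
  Weights: 1 li:s H, 2 fi L, 3 to L, 4 ti L, 5 kog L.
  Heavy syllables in the domain: 1. The leftmost is syllable 1 (li:s).
  → primary stress on syllable 1.

no: stays on 1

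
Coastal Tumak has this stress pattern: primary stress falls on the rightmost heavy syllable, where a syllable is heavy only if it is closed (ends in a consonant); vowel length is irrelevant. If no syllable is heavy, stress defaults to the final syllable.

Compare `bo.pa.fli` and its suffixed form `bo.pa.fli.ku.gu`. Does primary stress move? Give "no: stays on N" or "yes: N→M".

Base `bo.pa.fli` (3 syllables):
  Weights: 1 bo L, 2 pa L, 3 fli L.
  No heavy syllable in the domain; default to the final syllable = syllable 3.
  → primary stress on syllable 3.
Suffixed `bo.pa.fli.ku.gu` (5 syllables):
  Weights: 1 bo L, 2 pa L, 3 fli L, 4 ku L, 5 gu L.
  No heavy syllable in the domain; default to the final syllable = syllable 5.
  → primary stress on syllable 5.

yes: 3→5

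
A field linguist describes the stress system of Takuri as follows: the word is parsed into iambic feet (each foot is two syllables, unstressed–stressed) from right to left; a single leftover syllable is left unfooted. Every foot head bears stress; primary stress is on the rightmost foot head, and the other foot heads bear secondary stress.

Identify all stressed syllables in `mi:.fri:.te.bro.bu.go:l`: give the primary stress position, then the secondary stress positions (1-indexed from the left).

primary 6, secondary 2, 4

Parse right to left into iambic (σˈσ) feet: (mi:.ˈfri:) (te.ˈbro) (bu.ˈgo:l).
Foot heads (stressed positions): 2, 4, 6.
End Rule Rightmost: primary stress on the rightmost head = syllable 6.
Secondary stress on 2, 4: mi:.ˌfri:.te.ˌbro.bu.ˈgo:l.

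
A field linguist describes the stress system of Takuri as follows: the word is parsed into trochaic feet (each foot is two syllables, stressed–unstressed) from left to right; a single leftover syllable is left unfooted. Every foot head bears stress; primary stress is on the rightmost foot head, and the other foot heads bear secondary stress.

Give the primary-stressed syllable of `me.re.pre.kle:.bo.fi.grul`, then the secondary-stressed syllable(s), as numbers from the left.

primary 5, secondary 1, 3

Parse left to right into trochaic (ˈσσ) feet: (ˈme.re) (ˈpre.kle:) (ˈbo.fi) grul. Syllable 7 is left unfooted.
Foot heads (stressed positions): 1, 3, 5.
End Rule Rightmost: primary stress on the rightmost head = syllable 5.
Secondary stress on 1, 3: ˌme.re.ˌpre.kle:.ˈbo.fi.grul.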